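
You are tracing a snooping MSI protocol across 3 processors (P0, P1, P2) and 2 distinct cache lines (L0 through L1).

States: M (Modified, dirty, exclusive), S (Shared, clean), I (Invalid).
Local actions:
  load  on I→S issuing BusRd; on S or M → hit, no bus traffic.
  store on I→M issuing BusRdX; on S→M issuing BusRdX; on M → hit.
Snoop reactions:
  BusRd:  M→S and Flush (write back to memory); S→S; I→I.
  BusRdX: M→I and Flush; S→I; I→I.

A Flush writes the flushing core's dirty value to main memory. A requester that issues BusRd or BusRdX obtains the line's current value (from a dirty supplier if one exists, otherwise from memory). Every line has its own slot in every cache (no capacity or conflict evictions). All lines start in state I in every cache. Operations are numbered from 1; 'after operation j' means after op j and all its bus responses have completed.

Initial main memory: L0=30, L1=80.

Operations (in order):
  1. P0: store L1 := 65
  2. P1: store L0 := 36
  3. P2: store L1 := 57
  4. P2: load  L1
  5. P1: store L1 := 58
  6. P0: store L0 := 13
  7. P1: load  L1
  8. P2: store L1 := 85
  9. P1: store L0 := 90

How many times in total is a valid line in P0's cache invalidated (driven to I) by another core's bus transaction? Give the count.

  op1 P0: store L1 := 65 → M/I/I on L1; bus BusRdX; mem=80
  op2 P1: store L0 := 36 → I/M/I on L0; bus BusRdX; mem=30
  op3 P2: store L1 := 57 → I/I/M on L1; bus BusRdX Flush; mem=65
  op4 P2: load  L1 → I/I/M on L1; bus (none); mem=65
  op5 P1: store L1 := 58 → I/M/I on L1; bus BusRdX Flush; mem=57
  op6 P0: store L0 := 13 → M/I/I on L0; bus BusRdX Flush; mem=36
  op7 P1: load  L1 → I/M/I on L1; bus (none); mem=57
  op8 P2: store L1 := 85 → I/I/M on L1; bus BusRdX Flush; mem=58
  op9 P1: store L0 := 90 → I/M/I on L0; bus BusRdX Flush; mem=13

invalidations = 2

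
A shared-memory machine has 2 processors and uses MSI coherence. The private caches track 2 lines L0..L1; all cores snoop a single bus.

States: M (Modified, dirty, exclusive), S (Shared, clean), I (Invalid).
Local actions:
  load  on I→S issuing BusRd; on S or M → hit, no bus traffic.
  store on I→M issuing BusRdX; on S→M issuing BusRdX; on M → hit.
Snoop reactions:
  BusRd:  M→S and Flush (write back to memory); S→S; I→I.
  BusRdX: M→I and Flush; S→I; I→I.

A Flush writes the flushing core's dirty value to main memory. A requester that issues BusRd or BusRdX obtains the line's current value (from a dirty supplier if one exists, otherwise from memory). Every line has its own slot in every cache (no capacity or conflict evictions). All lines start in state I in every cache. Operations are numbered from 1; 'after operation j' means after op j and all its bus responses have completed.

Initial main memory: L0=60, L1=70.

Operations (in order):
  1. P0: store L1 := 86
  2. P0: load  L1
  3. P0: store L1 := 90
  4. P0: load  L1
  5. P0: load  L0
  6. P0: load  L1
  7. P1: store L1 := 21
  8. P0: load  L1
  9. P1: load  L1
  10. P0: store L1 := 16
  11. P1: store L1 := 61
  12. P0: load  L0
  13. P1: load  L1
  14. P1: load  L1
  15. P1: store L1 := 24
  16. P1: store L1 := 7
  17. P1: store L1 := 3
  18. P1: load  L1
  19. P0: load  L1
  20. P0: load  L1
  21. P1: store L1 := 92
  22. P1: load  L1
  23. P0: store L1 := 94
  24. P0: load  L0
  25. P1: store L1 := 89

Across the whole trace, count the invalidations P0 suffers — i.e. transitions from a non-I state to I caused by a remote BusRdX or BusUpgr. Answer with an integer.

invalidations = 4

1. P0: store L1 := 86  bus=[BusRdX]  L1: P0=M P1=I  mem[L1]=70
2. P0: load  L1  bus=[-]  L1: P0=M P1=I  mem[L1]=70
3. P0: store L1 := 90  bus=[-]  L1: P0=M P1=I  mem[L1]=70
4. P0: load  L1  bus=[-]  L1: P0=M P1=I  mem[L1]=70
5. P0: load  L0  bus=[BusRd]  L0: P0=S P1=I  mem[L0]=60
6. P0: load  L1  bus=[-]  L1: P0=M P1=I  mem[L1]=70
7. P1: store L1 := 21  bus=[BusRdX,Flush]  L1: P0=I P1=M  mem[L1]=90
8. P0: load  L1  bus=[BusRd,Flush]  L1: P0=S P1=S  mem[L1]=21
9. P1: load  L1  bus=[-]  L1: P0=S P1=S  mem[L1]=21
10. P0: store L1 := 16  bus=[BusRdX]  L1: P0=M P1=I  mem[L1]=21
11. P1: store L1 := 61  bus=[BusRdX,Flush]  L1: P0=I P1=M  mem[L1]=16
12. P0: load  L0  bus=[-]  L0: P0=S P1=I  mem[L0]=60
13. P1: load  L1  bus=[-]  L1: P0=I P1=M  mem[L1]=16
14. P1: load  L1  bus=[-]  L1: P0=I P1=M  mem[L1]=16
15. P1: store L1 := 24  bus=[-]  L1: P0=I P1=M  mem[L1]=16
16. P1: store L1 := 7  bus=[-]  L1: P0=I P1=M  mem[L1]=16
17. P1: store L1 := 3  bus=[-]  L1: P0=I P1=M  mem[L1]=16
18. P1: load  L1  bus=[-]  L1: P0=I P1=M  mem[L1]=16
19. P0: load  L1  bus=[BusRd,Flush]  L1: P0=S P1=S  mem[L1]=3
20. P0: load  L1  bus=[-]  L1: P0=S P1=S  mem[L1]=3
21. P1: store L1 := 92  bus=[BusRdX]  L1: P0=I P1=M  mem[L1]=3
22. P1: load  L1  bus=[-]  L1: P0=I P1=M  mem[L1]=3
23. P0: store L1 := 94  bus=[BusRdX,Flush]  L1: P0=M P1=I  mem[L1]=92
24. P0: load  L0  bus=[-]  L0: P0=S P1=I  mem[L0]=60
25. P1: store L1 := 89  bus=[BusRdX,Flush]  L1: P0=I P1=M  mem[L1]=94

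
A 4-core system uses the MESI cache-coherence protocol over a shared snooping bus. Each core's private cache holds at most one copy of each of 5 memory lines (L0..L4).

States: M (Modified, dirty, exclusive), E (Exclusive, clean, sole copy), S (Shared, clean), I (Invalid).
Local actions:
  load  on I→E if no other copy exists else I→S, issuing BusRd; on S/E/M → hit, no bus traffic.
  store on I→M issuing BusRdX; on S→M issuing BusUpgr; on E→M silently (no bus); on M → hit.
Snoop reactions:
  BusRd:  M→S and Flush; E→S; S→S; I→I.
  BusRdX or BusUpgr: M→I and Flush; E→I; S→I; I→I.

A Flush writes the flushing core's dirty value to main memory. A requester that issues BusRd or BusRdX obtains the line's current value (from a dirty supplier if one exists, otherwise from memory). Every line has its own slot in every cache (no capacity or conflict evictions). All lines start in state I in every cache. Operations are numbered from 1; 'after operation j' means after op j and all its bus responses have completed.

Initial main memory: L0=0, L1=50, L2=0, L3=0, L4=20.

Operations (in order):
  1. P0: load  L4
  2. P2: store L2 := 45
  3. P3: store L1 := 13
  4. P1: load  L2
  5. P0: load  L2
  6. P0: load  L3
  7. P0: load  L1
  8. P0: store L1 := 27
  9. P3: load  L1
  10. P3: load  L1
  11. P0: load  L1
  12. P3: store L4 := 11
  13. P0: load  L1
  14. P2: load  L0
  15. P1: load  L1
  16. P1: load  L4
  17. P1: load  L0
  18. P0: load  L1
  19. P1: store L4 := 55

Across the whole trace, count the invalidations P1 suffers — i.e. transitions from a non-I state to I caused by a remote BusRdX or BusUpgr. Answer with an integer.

1. P0: load  L4  bus=[BusRd]  L4: P0=E P1=I P2=I P3=I  mem[L4]=20
2. P2: store L2 := 45  bus=[BusRdX]  L2: P0=I P1=I P2=M P3=I  mem[L2]=0
3. P3: store L1 := 13  bus=[BusRdX]  L1: P0=I P1=I P2=I P3=M  mem[L1]=50
4. P1: load  L2  bus=[BusRd,Flush]  L2: P0=I P1=S P2=S P3=I  mem[L2]=45
5. P0: load  L2  bus=[BusRd]  L2: P0=S P1=S P2=S P3=I  mem[L2]=45
6. P0: load  L3  bus=[BusRd]  L3: P0=E P1=I P2=I P3=I  mem[L3]=0
7. P0: load  L1  bus=[BusRd,Flush]  L1: P0=S P1=I P2=I P3=S  mem[L1]=13
8. P0: store L1 := 27  bus=[BusUpgr]  L1: P0=M P1=I P2=I P3=I  mem[L1]=13
9. P3: load  L1  bus=[BusRd,Flush]  L1: P0=S P1=I P2=I P3=S  mem[L1]=27
10. P3: load  L1  bus=[-]  L1: P0=S P1=I P2=I P3=S  mem[L1]=27
11. P0: load  L1  bus=[-]  L1: P0=S P1=I P2=I P3=S  mem[L1]=27
12. P3: store L4 := 11  bus=[BusRdX]  L4: P0=I P1=I P2=I P3=M  mem[L4]=20
13. P0: load  L1  bus=[-]  L1: P0=S P1=I P2=I P3=S  mem[L1]=27
14. P2: load  L0  bus=[BusRd]  L0: P0=I P1=I P2=E P3=I  mem[L0]=0
15. P1: load  L1  bus=[BusRd]  L1: P0=S P1=S P2=I P3=S  mem[L1]=27
16. P1: load  L4  bus=[BusRd,Flush]  L4: P0=I P1=S P2=I P3=S  mem[L4]=11
17. P1: load  L0  bus=[BusRd]  L0: P0=I P1=S P2=S P3=I  mem[L0]=0
18. P0: load  L1  bus=[-]  L1: P0=S P1=S P2=I P3=S  mem[L1]=27
19. P1: store L4 := 55  bus=[BusUpgr]  L4: P0=I P1=M P2=I P3=I  mem[L4]=11

invalidations = 0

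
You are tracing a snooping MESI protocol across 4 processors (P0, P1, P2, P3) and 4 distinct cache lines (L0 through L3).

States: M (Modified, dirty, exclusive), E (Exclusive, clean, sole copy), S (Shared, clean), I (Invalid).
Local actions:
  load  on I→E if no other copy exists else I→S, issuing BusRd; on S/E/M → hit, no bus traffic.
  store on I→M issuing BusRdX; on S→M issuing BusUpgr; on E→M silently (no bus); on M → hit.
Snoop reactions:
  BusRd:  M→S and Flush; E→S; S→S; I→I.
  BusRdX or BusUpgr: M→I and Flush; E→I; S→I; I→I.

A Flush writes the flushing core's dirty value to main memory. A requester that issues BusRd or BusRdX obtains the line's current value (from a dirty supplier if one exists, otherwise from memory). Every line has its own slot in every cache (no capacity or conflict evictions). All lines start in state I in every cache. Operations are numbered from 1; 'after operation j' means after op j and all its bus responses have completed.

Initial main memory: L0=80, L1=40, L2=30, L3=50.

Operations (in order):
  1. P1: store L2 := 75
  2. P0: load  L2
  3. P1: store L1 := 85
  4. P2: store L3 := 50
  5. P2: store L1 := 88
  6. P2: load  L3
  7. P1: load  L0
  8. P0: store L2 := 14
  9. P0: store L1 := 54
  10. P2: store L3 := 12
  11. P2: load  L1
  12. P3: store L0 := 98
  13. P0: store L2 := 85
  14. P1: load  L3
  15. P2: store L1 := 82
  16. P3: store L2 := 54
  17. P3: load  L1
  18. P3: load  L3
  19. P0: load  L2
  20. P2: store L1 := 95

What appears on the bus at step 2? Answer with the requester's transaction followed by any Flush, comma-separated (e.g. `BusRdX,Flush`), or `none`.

bus = BusRd,Flush

step 1: P1: store L2 := 75  ⟶  IMII  (L2)  txn=BusRdX  M[L2]=30
step 2: P0: load  L2  ⟶  SSII  (L2)  txn=BusRd+Flush  M[L2]=75
step 3: P1: store L1 := 85  ⟶  IMII  (L1)  txn=BusRdX  M[L1]=40
step 4: P2: store L3 := 50  ⟶  IIMI  (L3)  txn=BusRdX  M[L3]=50
step 5: P2: store L1 := 88  ⟶  IIMI  (L1)  txn=BusRdX+Flush  M[L1]=85
step 6: P2: load  L3  ⟶  IIMI  (L3)  txn=∅  M[L3]=50
step 7: P1: load  L0  ⟶  IEII  (L0)  txn=BusRd  M[L0]=80
step 8: P0: store L2 := 14  ⟶  MIII  (L2)  txn=BusUpgr  M[L2]=75
step 9: P0: store L1 := 54  ⟶  MIII  (L1)  txn=BusRdX+Flush  M[L1]=88
step 10: P2: store L3 := 12  ⟶  IIMI  (L3)  txn=∅  M[L3]=50
step 11: P2: load  L1  ⟶  SISI  (L1)  txn=BusRd+Flush  M[L1]=54
step 12: P3: store L0 := 98  ⟶  IIIM  (L0)  txn=BusRdX  M[L0]=80
step 13: P0: store L2 := 85  ⟶  MIII  (L2)  txn=∅  M[L2]=75
step 14: P1: load  L3  ⟶  ISSI  (L3)  txn=BusRd+Flush  M[L3]=12
step 15: P2: store L1 := 82  ⟶  IIMI  (L1)  txn=BusUpgr  M[L1]=54
step 16: P3: store L2 := 54  ⟶  IIIM  (L2)  txn=BusRdX+Flush  M[L2]=85
step 17: P3: load  L1  ⟶  IISS  (L1)  txn=BusRd+Flush  M[L1]=82
step 18: P3: load  L3  ⟶  ISSS  (L3)  txn=BusRd  M[L3]=12
step 19: P0: load  L2  ⟶  SIIS  (L2)  txn=BusRd+Flush  M[L2]=54
step 20: P2: store L1 := 95  ⟶  IIMI  (L1)  txn=BusUpgr  M[L1]=82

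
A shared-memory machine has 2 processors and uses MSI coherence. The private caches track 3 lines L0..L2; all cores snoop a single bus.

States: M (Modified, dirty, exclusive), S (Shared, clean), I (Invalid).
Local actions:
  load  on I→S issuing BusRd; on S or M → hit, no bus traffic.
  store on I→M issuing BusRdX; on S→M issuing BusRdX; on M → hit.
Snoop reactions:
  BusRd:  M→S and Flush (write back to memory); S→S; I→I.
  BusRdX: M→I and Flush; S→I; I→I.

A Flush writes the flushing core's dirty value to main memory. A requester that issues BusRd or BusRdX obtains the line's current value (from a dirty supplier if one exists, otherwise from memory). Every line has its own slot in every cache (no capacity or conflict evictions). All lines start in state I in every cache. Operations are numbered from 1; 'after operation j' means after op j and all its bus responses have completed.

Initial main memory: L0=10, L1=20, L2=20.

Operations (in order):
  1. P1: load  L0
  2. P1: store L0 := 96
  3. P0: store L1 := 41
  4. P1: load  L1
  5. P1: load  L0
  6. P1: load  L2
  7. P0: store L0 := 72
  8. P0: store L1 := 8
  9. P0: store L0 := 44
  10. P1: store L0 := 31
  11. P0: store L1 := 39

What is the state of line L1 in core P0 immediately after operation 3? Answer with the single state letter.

  op1 P1: load  L0 → I/S on L0; bus BusRd; mem=10
  op2 P1: store L0 := 96 → I/M on L0; bus BusRdX; mem=10
  op3 P0: store L1 := 41 → M/I on L1; bus BusRdX; mem=20
  op4 P1: load  L1 → S/S on L1; bus BusRd Flush; mem=41
  op5 P1: load  L0 → I/M on L0; bus (none); mem=10
  op6 P1: load  L2 → I/S on L2; bus BusRd; mem=20
  op7 P0: store L0 := 72 → M/I on L0; bus BusRdX Flush; mem=96
  op8 P0: store L1 := 8 → M/I on L1; bus BusRdX; mem=41
  op9 P0: store L0 := 44 → M/I on L0; bus (none); mem=96
  op10 P1: store L0 := 31 → I/M on L0; bus BusRdX Flush; mem=44
  op11 P0: store L1 := 39 → M/I on L1; bus (none); mem=41

state = M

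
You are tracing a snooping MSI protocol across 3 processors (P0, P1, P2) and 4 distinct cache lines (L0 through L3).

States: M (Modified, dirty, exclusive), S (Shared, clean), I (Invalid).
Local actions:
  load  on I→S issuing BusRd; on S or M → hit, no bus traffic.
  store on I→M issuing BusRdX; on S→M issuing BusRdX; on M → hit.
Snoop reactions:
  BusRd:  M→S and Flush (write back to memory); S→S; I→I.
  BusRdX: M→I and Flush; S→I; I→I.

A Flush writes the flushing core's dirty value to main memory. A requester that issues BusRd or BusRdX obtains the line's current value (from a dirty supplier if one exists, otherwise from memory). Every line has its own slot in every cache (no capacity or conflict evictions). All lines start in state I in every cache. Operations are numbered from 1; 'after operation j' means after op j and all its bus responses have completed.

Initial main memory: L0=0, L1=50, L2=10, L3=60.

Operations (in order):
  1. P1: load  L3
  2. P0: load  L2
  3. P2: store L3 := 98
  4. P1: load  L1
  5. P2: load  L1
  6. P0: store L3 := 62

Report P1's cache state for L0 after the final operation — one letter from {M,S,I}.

  op1 P1: load  L3 → I/S/I on L3; bus BusRd; mem=60
  op2 P0: load  L2 → S/I/I on L2; bus BusRd; mem=10
  op3 P2: store L3 := 98 → I/I/M on L3; bus BusRdX; mem=60
  op4 P1: load  L1 → I/S/I on L1; bus BusRd; mem=50
  op5 P2: load  L1 → I/S/S on L1; bus BusRd; mem=50
  op6 P0: store L3 := 62 → M/I/I on L3; bus BusRdX Flush; mem=98

state = I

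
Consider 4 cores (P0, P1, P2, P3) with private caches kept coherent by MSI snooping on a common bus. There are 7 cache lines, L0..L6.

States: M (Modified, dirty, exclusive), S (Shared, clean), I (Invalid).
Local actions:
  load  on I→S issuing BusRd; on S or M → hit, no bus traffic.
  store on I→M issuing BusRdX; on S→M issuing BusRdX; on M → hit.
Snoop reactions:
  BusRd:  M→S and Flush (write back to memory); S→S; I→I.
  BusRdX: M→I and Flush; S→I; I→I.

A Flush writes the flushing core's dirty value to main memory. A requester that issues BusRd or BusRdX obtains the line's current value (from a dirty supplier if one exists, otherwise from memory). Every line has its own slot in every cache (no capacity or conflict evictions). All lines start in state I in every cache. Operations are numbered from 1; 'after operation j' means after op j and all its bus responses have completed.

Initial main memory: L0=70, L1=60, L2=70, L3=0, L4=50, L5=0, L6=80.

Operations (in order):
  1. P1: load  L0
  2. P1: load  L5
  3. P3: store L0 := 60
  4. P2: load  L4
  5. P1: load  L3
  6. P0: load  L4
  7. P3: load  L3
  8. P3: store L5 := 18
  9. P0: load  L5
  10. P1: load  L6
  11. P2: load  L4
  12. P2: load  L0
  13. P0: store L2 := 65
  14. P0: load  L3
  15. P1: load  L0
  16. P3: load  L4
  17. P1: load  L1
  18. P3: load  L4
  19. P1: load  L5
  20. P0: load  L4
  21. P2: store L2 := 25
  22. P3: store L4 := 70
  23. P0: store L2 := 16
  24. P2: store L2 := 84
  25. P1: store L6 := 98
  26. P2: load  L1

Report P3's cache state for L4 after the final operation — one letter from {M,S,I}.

  op1 P1: load  L0 → I/S/I/I on L0; bus BusRd; mem=70
  op2 P1: load  L5 → I/S/I/I on L5; bus BusRd; mem=0
  op3 P3: store L0 := 60 → I/I/I/M on L0; bus BusRdX; mem=70
  op4 P2: load  L4 → I/I/S/I on L4; bus BusRd; mem=50
  op5 P1: load  L3 → I/S/I/I on L3; bus BusRd; mem=0
  op6 P0: load  L4 → S/I/S/I on L4; bus BusRd; mem=50
  op7 P3: load  L3 → I/S/I/S on L3; bus BusRd; mem=0
  op8 P3: store L5 := 18 → I/I/I/M on L5; bus BusRdX; mem=0
  op9 P0: load  L5 → S/I/I/S on L5; bus BusRd Flush; mem=18
  op10 P1: load  L6 → I/S/I/I on L6; bus BusRd; mem=80
  op11 P2: load  L4 → S/I/S/I on L4; bus (none); mem=50
  op12 P2: load  L0 → I/I/S/S on L0; bus BusRd Flush; mem=60
  op13 P0: store L2 := 65 → M/I/I/I on L2; bus BusRdX; mem=70
  op14 P0: load  L3 → S/S/I/S on L3; bus BusRd; mem=0
  op15 P1: load  L0 → I/S/S/S on L0; bus BusRd; mem=60
  op16 P3: load  L4 → S/I/S/S on L4; bus BusRd; mem=50
  op17 P1: load  L1 → I/S/I/I on L1; bus BusRd; mem=60
  op18 P3: load  L4 → S/I/S/S on L4; bus (none); mem=50
  op19 P1: load  L5 → S/S/I/S on L5; bus BusRd; mem=18
  op20 P0: load  L4 → S/I/S/S on L4; bus (none); mem=50
  op21 P2: store L2 := 25 → I/I/M/I on L2; bus BusRdX Flush; mem=65
  op22 P3: store L4 := 70 → I/I/I/M on L4; bus BusRdX; mem=50
  op23 P0: store L2 := 16 → M/I/I/I on L2; bus BusRdX Flush; mem=25
  op24 P2: store L2 := 84 → I/I/M/I on L2; bus BusRdX Flush; mem=16
  op25 P1: store L6 := 98 → I/M/I/I on L6; bus BusRdX; mem=80
  op26 P2: load  L1 → I/S/S/I on L1; bus BusRd; mem=60

state = M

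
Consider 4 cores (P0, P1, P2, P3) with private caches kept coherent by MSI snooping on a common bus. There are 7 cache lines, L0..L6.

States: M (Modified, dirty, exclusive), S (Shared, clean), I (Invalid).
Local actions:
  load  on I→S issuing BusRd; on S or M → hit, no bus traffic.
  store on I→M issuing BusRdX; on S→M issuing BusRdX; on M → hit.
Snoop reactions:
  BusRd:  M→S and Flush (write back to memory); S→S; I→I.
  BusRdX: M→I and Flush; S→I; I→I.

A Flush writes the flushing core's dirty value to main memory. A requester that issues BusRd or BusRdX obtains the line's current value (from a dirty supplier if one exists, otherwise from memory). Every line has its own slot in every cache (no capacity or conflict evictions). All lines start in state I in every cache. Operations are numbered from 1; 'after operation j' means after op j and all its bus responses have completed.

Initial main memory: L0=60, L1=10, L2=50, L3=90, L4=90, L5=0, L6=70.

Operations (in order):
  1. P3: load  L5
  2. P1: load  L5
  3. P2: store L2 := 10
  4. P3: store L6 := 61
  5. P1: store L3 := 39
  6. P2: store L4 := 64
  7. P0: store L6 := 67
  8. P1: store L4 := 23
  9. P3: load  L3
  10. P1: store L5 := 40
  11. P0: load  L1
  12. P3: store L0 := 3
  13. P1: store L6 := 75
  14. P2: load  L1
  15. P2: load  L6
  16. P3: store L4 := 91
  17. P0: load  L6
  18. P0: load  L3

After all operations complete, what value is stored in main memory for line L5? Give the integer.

step 1: P3: load  L5  ⟶  IIIS  (L5)  txn=BusRd  M[L5]=0
step 2: P1: load  L5  ⟶  ISIS  (L5)  txn=BusRd  M[L5]=0
step 3: P2: store L2 := 10  ⟶  IIMI  (L2)  txn=BusRdX  M[L2]=50
step 4: P3: store L6 := 61  ⟶  IIIM  (L6)  txn=BusRdX  M[L6]=70
step 5: P1: store L3 := 39  ⟶  IMII  (L3)  txn=BusRdX  M[L3]=90
step 6: P2: store L4 := 64  ⟶  IIMI  (L4)  txn=BusRdX  M[L4]=90
step 7: P0: store L6 := 67  ⟶  MIII  (L6)  txn=BusRdX+Flush  M[L6]=61
step 8: P1: store L4 := 23  ⟶  IMII  (L4)  txn=BusRdX+Flush  M[L4]=64
step 9: P3: load  L3  ⟶  ISIS  (L3)  txn=BusRd+Flush  M[L3]=39
step 10: P1: store L5 := 40  ⟶  IMII  (L5)  txn=BusRdX  M[L5]=0
step 11: P0: load  L1  ⟶  SIII  (L1)  txn=BusRd  M[L1]=10
step 12: P3: store L0 := 3  ⟶  IIIM  (L0)  txn=BusRdX  M[L0]=60
step 13: P1: store L6 := 75  ⟶  IMII  (L6)  txn=BusRdX+Flush  M[L6]=67
step 14: P2: load  L1  ⟶  SISI  (L1)  txn=BusRd  M[L1]=10
step 15: P2: load  L6  ⟶  ISSI  (L6)  txn=BusRd+Flush  M[L6]=75
step 16: P3: store L4 := 91  ⟶  IIIM  (L4)  txn=BusRdX+Flush  M[L4]=23
step 17: P0: load  L6  ⟶  SSSI  (L6)  txn=BusRd  M[L6]=75
step 18: P0: load  L3  ⟶  SSIS  (L3)  txn=BusRd  M[L3]=39

memory[L5] = 0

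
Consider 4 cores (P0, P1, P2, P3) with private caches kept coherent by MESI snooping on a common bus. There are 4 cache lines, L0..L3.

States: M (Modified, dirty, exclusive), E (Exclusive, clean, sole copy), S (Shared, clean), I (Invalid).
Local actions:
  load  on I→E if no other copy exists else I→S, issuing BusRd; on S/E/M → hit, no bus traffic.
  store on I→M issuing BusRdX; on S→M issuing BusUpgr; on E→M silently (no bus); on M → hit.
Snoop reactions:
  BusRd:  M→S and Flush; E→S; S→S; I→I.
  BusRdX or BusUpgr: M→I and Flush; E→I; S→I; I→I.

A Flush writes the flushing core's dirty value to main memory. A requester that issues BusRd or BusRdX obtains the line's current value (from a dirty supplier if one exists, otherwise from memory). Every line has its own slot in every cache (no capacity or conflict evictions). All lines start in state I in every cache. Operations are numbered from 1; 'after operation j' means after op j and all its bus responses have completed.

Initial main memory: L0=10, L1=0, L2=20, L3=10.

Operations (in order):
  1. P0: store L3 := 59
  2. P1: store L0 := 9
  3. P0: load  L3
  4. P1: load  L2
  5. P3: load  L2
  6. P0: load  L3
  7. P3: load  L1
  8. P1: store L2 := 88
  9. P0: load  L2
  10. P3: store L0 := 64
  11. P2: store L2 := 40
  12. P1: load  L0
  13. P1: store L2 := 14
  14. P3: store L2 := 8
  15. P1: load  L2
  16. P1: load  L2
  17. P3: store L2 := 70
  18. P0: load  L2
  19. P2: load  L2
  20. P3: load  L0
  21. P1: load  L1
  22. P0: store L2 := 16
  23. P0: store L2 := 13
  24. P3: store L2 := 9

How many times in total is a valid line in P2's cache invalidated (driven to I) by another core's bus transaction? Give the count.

step 1: P0: store L3 := 59  ⟶  MIII  (L3)  txn=BusRdX  M[L3]=10
step 2: P1: store L0 := 9  ⟶  IMII  (L0)  txn=BusRdX  M[L0]=10
step 3: P0: load  L3  ⟶  MIII  (L3)  txn=∅  M[L3]=10
step 4: P1: load  L2  ⟶  IEII  (L2)  txn=BusRd  M[L2]=20
step 5: P3: load  L2  ⟶  ISIS  (L2)  txn=BusRd  M[L2]=20
step 6: P0: load  L3  ⟶  MIII  (L3)  txn=∅  M[L3]=10
step 7: P3: load  L1  ⟶  IIIE  (L1)  txn=BusRd  M[L1]=0
step 8: P1: store L2 := 88  ⟶  IMII  (L2)  txn=BusUpgr  M[L2]=20
step 9: P0: load  L2  ⟶  SSII  (L2)  txn=BusRd+Flush  M[L2]=88
step 10: P3: store L0 := 64  ⟶  IIIM  (L0)  txn=BusRdX+Flush  M[L0]=9
step 11: P2: store L2 := 40  ⟶  IIMI  (L2)  txn=BusRdX  M[L2]=88
step 12: P1: load  L0  ⟶  ISIS  (L0)  txn=BusRd+Flush  M[L0]=64
step 13: P1: store L2 := 14  ⟶  IMII  (L2)  txn=BusRdX+Flush  M[L2]=40
step 14: P3: store L2 := 8  ⟶  IIIM  (L2)  txn=BusRdX+Flush  M[L2]=14
step 15: P1: load  L2  ⟶  ISIS  (L2)  txn=BusRd+Flush  M[L2]=8
step 16: P1: load  L2  ⟶  ISIS  (L2)  txn=∅  M[L2]=8
step 17: P3: store L2 := 70  ⟶  IIIM  (L2)  txn=BusUpgr  M[L2]=8
step 18: P0: load  L2  ⟶  SIIS  (L2)  txn=BusRd+Flush  M[L2]=70
step 19: P2: load  L2  ⟶  SISS  (L2)  txn=BusRd  M[L2]=70
step 20: P3: load  L0  ⟶  ISIS  (L0)  txn=∅  M[L0]=64
step 21: P1: load  L1  ⟶  ISIS  (L1)  txn=BusRd  M[L1]=0
step 22: P0: store L2 := 16  ⟶  MIII  (L2)  txn=BusUpgr  M[L2]=70
step 23: P0: store L2 := 13  ⟶  MIII  (L2)  txn=∅  M[L2]=70
step 24: P3: store L2 := 9  ⟶  IIIM  (L2)  txn=BusRdX+Flush  M[L2]=13

invalidations = 2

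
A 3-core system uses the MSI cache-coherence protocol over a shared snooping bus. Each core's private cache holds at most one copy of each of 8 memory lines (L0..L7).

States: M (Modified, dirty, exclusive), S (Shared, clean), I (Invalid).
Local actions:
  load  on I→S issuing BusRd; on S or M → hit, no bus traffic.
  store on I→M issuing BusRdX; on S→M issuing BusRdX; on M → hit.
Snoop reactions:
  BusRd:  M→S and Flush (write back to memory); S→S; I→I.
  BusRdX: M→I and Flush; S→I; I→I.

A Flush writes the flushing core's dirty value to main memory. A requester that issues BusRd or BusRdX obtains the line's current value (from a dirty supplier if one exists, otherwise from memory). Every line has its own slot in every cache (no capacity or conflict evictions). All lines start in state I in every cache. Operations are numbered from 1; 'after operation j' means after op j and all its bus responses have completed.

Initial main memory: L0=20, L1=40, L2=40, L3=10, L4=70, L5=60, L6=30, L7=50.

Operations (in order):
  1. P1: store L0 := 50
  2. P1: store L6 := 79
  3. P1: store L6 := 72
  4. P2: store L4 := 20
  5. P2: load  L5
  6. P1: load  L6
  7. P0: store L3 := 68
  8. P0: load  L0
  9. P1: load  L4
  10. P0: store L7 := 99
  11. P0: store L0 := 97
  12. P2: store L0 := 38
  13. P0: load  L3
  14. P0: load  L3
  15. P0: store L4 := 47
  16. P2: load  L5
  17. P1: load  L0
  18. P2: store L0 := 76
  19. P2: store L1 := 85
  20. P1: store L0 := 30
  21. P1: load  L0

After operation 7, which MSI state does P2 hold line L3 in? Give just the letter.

state = I

1. P1: store L0 := 50  bus=[BusRdX]  L0: P0=I P1=M P2=I  mem[L0]=20
2. P1: store L6 := 79  bus=[BusRdX]  L6: P0=I P1=M P2=I  mem[L6]=30
3. P1: store L6 := 72  bus=[-]  L6: P0=I P1=M P2=I  mem[L6]=30
4. P2: store L4 := 20  bus=[BusRdX]  L4: P0=I P1=I P2=M  mem[L4]=70
5. P2: load  L5  bus=[BusRd]  L5: P0=I P1=I P2=S  mem[L5]=60
6. P1: load  L6  bus=[-]  L6: P0=I P1=M P2=I  mem[L6]=30
7. P0: store L3 := 68  bus=[BusRdX]  L3: P0=M P1=I P2=I  mem[L3]=10
8. P0: load  L0  bus=[BusRd,Flush]  L0: P0=S P1=S P2=I  mem[L0]=50
9. P1: load  L4  bus=[BusRd,Flush]  L4: P0=I P1=S P2=S  mem[L4]=20
10. P0: store L7 := 99  bus=[BusRdX]  L7: P0=M P1=I P2=I  mem[L7]=50
11. P0: store L0 := 97  bus=[BusRdX]  L0: P0=M P1=I P2=I  mem[L0]=50
12. P2: store L0 := 38  bus=[BusRdX,Flush]  L0: P0=I P1=I P2=M  mem[L0]=97
13. P0: load  L3  bus=[-]  L3: P0=M P1=I P2=I  mem[L3]=10
14. P0: load  L3  bus=[-]  L3: P0=M P1=I P2=I  mem[L3]=10
15. P0: store L4 := 47  bus=[BusRdX]  L4: P0=M P1=I P2=I  mem[L4]=20
16. P2: load  L5  bus=[-]  L5: P0=I P1=I P2=S  mem[L5]=60
17. P1: load  L0  bus=[BusRd,Flush]  L0: P0=I P1=S P2=S  mem[L0]=38
18. P2: store L0 := 76  bus=[BusRdX]  L0: P0=I P1=I P2=M  mem[L0]=38
19. P2: store L1 := 85  bus=[BusRdX]  L1: P0=I P1=I P2=M  mem[L1]=40
20. P1: store L0 := 30  bus=[BusRdX,Flush]  L0: P0=I P1=M P2=I  mem[L0]=76
21. P1: load  L0  bus=[-]  L0: P0=I P1=M P2=I  mem[L0]=76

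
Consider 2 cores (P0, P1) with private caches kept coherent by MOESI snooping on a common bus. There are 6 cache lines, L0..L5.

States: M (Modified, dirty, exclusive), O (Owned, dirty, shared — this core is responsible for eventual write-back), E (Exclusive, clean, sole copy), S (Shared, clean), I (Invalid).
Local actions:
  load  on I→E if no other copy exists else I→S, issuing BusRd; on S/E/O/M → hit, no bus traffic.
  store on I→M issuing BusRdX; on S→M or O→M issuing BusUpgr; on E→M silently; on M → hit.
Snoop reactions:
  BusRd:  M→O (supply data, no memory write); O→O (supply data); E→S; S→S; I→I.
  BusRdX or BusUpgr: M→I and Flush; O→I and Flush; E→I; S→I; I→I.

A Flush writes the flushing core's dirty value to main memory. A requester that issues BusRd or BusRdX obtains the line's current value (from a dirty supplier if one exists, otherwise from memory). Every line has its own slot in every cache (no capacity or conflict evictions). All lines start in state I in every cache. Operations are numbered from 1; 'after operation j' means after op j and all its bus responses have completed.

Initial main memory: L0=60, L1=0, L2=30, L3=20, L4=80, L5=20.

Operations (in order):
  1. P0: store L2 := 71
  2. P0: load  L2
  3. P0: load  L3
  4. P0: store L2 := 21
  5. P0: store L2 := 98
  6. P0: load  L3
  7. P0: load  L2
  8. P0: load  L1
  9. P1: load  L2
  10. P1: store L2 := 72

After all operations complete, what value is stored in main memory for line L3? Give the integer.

memory[L3] = 20

step 1: P0: store L2 := 71  ⟶  MI  (L2)  txn=BusRdX  M[L2]=30
step 2: P0: load  L2  ⟶  MI  (L2)  txn=∅  M[L2]=30
step 3: P0: load  L3  ⟶  EI  (L3)  txn=BusRd  M[L3]=20
step 4: P0: store L2 := 21  ⟶  MI  (L2)  txn=∅  M[L2]=30
step 5: P0: store L2 := 98  ⟶  MI  (L2)  txn=∅  M[L2]=30
step 6: P0: load  L3  ⟶  EI  (L3)  txn=∅  M[L3]=20
step 7: P0: load  L2  ⟶  MI  (L2)  txn=∅  M[L2]=30
step 8: P0: load  L1  ⟶  EI  (L1)  txn=BusRd  M[L1]=0
step 9: P1: load  L2  ⟶  OS  (L2)  txn=BusRd  M[L2]=30
step 10: P1: store L2 := 72  ⟶  IM  (L2)  txn=BusUpgr+Flush  M[L2]=98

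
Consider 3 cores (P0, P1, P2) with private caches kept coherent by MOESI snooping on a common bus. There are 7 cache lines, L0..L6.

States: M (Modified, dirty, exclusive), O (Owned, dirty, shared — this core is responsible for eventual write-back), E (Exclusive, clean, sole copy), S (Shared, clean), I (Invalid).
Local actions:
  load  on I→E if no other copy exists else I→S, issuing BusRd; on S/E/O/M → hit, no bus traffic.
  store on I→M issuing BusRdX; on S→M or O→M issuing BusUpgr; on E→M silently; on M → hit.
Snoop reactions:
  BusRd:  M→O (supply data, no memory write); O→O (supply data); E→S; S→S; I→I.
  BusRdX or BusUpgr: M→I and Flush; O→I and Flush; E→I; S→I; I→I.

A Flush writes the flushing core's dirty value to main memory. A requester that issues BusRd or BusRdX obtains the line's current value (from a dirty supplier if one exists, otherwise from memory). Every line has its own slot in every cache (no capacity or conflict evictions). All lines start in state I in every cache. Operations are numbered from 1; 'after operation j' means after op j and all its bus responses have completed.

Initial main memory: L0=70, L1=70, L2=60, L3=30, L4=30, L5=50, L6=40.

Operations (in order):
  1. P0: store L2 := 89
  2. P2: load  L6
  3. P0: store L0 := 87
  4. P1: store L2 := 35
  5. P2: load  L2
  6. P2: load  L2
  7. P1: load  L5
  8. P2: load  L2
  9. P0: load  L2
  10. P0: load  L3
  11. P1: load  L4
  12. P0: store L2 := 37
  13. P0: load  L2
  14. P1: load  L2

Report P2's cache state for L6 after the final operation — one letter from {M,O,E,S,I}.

state = E

[1] P0: store L2 := 89 | P0:M(89), P1:I, P2:I | bus: BusRdX
[2] P2: load  L6 | P0:I, P1:I, P2:E(40) | bus: BusRd
[3] P0: store L0 := 87 | P0:M(87), P1:I, P2:I | bus: BusRdX
[4] P1: store L2 := 35 | P0:I, P1:M(35), P2:I | bus: BusRdX,Flush
[5] P2: load  L2 | P0:I, P1:O(35), P2:S(35) | bus: BusRd
[6] P2: load  L2 | P0:I, P1:O(35), P2:S(35) | bus: none
[7] P1: load  L5 | P0:I, P1:E(50), P2:I | bus: BusRd
[8] P2: load  L2 | P0:I, P1:O(35), P2:S(35) | bus: none
[9] P0: load  L2 | P0:S(35), P1:O(35), P2:S(35) | bus: BusRd
[10] P0: load  L3 | P0:E(30), P1:I, P2:I | bus: BusRd
[11] P1: load  L4 | P0:I, P1:E(30), P2:I | bus: BusRd
[12] P0: store L2 := 37 | P0:M(37), P1:I, P2:I | bus: BusUpgr,Flush
[13] P0: load  L2 | P0:M(37), P1:I, P2:I | bus: none
[14] P1: load  L2 | P0:O(37), P1:S(37), P2:I | bus: BusRd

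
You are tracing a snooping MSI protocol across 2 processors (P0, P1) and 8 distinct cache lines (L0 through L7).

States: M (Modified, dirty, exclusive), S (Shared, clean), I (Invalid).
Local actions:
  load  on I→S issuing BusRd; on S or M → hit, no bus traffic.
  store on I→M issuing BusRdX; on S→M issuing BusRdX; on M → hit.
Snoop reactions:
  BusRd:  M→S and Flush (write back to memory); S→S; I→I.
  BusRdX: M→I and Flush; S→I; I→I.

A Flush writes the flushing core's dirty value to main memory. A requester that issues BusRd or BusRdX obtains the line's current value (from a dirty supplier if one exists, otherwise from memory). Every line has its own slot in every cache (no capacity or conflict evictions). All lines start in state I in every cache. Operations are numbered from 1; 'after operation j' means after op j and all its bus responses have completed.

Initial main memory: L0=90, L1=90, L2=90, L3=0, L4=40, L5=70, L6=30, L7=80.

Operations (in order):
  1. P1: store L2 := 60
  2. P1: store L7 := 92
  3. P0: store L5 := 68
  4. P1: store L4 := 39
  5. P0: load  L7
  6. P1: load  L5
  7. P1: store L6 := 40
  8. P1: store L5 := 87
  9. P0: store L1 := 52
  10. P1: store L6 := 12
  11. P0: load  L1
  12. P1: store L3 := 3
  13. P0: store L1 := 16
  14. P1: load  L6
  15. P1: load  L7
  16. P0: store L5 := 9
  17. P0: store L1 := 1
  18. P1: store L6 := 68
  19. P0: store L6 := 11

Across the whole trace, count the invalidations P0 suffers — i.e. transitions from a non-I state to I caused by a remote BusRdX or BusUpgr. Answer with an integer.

invalidations = 1

  op1 P1: store L2 := 60 → I/M on L2; bus BusRdX; mem=90
  op2 P1: store L7 := 92 → I/M on L7; bus BusRdX; mem=80
  op3 P0: store L5 := 68 → M/I on L5; bus BusRdX; mem=70
  op4 P1: store L4 := 39 → I/M on L4; bus BusRdX; mem=40
  op5 P0: load  L7 → S/S on L7; bus BusRd Flush; mem=92
  op6 P1: load  L5 → S/S on L5; bus BusRd Flush; mem=68
  op7 P1: store L6 := 40 → I/M on L6; bus BusRdX; mem=30
  op8 P1: store L5 := 87 → I/M on L5; bus BusRdX; mem=68
  op9 P0: store L1 := 52 → M/I on L1; bus BusRdX; mem=90
  op10 P1: store L6 := 12 → I/M on L6; bus (none); mem=30
  op11 P0: load  L1 → M/I on L1; bus (none); mem=90
  op12 P1: store L3 := 3 → I/M on L3; bus BusRdX; mem=0
  op13 P0: store L1 := 16 → M/I on L1; bus (none); mem=90
  op14 P1: load  L6 → I/M on L6; bus (none); mem=30
  op15 P1: load  L7 → S/S on L7; bus (none); mem=92
  op16 P0: store L5 := 9 → M/I on L5; bus BusRdX Flush; mem=87
  op17 P0: store L1 := 1 → M/I on L1; bus (none); mem=90
  op18 P1: store L6 := 68 → I/M on L6; bus (none); mem=30
  op19 P0: store L6 := 11 → M/I on L6; bus BusRdX Flush; mem=68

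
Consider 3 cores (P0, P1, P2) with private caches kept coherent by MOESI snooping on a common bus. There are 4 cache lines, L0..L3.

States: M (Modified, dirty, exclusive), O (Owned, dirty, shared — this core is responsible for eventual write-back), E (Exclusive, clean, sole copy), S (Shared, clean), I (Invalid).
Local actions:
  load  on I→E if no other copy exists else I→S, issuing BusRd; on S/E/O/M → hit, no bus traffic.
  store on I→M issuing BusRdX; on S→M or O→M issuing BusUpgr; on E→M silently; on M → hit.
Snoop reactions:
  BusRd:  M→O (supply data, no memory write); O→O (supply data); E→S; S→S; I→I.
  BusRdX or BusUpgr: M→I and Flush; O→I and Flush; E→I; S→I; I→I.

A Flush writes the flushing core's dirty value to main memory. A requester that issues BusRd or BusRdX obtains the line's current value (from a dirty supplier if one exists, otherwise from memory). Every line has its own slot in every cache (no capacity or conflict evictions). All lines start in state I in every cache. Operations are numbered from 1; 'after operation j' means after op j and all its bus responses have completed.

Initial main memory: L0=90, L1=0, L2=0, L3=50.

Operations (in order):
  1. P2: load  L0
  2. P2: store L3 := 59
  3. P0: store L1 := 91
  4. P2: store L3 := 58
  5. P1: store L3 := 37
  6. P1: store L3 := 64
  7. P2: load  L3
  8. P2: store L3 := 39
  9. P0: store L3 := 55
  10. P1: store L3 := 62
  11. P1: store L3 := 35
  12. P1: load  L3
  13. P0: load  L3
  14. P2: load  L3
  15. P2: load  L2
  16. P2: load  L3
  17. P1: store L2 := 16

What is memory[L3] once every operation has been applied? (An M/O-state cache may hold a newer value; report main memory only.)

memory[L3] = 55

[1] P2: load  L0 | P0:I, P1:I, P2:E(90) | bus: BusRd
[2] P2: store L3 := 59 | P0:I, P1:I, P2:M(59) | bus: BusRdX
[3] P0: store L1 := 91 | P0:M(91), P1:I, P2:I | bus: BusRdX
[4] P2: store L3 := 58 | P0:I, P1:I, P2:M(58) | bus: none
[5] P1: store L3 := 37 | P0:I, P1:M(37), P2:I | bus: BusRdX,Flush
[6] P1: store L3 := 64 | P0:I, P1:M(64), P2:I | bus: none
[7] P2: load  L3 | P0:I, P1:O(64), P2:S(64) | bus: BusRd
[8] P2: store L3 := 39 | P0:I, P1:I, P2:M(39) | bus: BusUpgr,Flush
[9] P0: store L3 := 55 | P0:M(55), P1:I, P2:I | bus: BusRdX,Flush
[10] P1: store L3 := 62 | P0:I, P1:M(62), P2:I | bus: BusRdX,Flush
[11] P1: store L3 := 35 | P0:I, P1:M(35), P2:I | bus: none
[12] P1: load  L3 | P0:I, P1:M(35), P2:I | bus: none
[13] P0: load  L3 | P0:S(35), P1:O(35), P2:I | bus: BusRd
[14] P2: load  L3 | P0:S(35), P1:O(35), P2:S(35) | bus: BusRd
[15] P2: load  L2 | P0:I, P1:I, P2:E(0) | bus: BusRd
[16] P2: load  L3 | P0:S(35), P1:O(35), P2:S(35) | bus: none
[17] P1: store L2 := 16 | P0:I, P1:M(16), P2:I | bus: BusRdX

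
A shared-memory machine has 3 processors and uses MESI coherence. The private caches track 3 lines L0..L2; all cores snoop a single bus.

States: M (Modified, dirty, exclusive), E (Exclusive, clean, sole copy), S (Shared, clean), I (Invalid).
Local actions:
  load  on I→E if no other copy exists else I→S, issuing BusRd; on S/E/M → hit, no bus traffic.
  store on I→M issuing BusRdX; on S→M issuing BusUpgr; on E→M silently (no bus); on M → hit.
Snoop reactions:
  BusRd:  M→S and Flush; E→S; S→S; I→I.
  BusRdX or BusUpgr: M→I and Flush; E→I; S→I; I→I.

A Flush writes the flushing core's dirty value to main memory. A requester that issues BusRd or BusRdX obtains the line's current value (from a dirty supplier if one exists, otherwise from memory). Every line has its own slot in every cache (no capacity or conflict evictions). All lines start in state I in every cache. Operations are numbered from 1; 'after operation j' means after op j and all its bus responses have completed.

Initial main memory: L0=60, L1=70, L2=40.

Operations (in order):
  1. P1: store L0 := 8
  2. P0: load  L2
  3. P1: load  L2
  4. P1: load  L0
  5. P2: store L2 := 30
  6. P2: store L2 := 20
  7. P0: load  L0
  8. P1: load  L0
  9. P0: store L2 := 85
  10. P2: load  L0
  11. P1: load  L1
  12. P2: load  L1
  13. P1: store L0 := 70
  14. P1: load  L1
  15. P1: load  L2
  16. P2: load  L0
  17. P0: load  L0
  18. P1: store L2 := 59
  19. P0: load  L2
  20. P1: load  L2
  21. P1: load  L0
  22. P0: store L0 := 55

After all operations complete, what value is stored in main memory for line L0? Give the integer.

1. P1: store L0 := 8  bus=[BusRdX]  L0: P0=I P1=M P2=I  mem[L0]=60
2. P0: load  L2  bus=[BusRd]  L2: P0=E P1=I P2=I  mem[L2]=40
3. P1: load  L2  bus=[BusRd]  L2: P0=S P1=S P2=I  mem[L2]=40
4. P1: load  L0  bus=[-]  L0: P0=I P1=M P2=I  mem[L0]=60
5. P2: store L2 := 30  bus=[BusRdX]  L2: P0=I P1=I P2=M  mem[L2]=40
6. P2: store L2 := 20  bus=[-]  L2: P0=I P1=I P2=M  mem[L2]=40
7. P0: load  L0  bus=[BusRd,Flush]  L0: P0=S P1=S P2=I  mem[L0]=8
8. P1: load  L0  bus=[-]  L0: P0=S P1=S P2=I  mem[L0]=8
9. P0: store L2 := 85  bus=[BusRdX,Flush]  L2: P0=M P1=I P2=I  mem[L2]=20
10. P2: load  L0  bus=[BusRd]  L0: P0=S P1=S P2=S  mem[L0]=8
11. P1: load  L1  bus=[BusRd]  L1: P0=I P1=E P2=I  mem[L1]=70
12. P2: load  L1  bus=[BusRd]  L1: P0=I P1=S P2=S  mem[L1]=70
13. P1: store L0 := 70  bus=[BusUpgr]  L0: P0=I P1=M P2=I  mem[L0]=8
14. P1: load  L1  bus=[-]  L1: P0=I P1=S P2=S  mem[L1]=70
15. P1: load  L2  bus=[BusRd,Flush]  L2: P0=S P1=S P2=I  mem[L2]=85
16. P2: load  L0  bus=[BusRd,Flush]  L0: P0=I P1=S P2=S  mem[L0]=70
17. P0: load  L0  bus=[BusRd]  L0: P0=S P1=S P2=S  mem[L0]=70
18. P1: store L2 := 59  bus=[BusUpgr]  L2: P0=I P1=M P2=I  mem[L2]=85
19. P0: load  L2  bus=[BusRd,Flush]  L2: P0=S P1=S P2=I  mem[L2]=59
20. P1: load  L2  bus=[-]  L2: P0=S P1=S P2=I  mem[L2]=59
21. P1: load  L0  bus=[-]  L0: P0=S P1=S P2=S  mem[L0]=70
22. P0: store L0 := 55  bus=[BusUpgr]  L0: P0=M P1=I P2=I  mem[L0]=70

memory[L0] = 70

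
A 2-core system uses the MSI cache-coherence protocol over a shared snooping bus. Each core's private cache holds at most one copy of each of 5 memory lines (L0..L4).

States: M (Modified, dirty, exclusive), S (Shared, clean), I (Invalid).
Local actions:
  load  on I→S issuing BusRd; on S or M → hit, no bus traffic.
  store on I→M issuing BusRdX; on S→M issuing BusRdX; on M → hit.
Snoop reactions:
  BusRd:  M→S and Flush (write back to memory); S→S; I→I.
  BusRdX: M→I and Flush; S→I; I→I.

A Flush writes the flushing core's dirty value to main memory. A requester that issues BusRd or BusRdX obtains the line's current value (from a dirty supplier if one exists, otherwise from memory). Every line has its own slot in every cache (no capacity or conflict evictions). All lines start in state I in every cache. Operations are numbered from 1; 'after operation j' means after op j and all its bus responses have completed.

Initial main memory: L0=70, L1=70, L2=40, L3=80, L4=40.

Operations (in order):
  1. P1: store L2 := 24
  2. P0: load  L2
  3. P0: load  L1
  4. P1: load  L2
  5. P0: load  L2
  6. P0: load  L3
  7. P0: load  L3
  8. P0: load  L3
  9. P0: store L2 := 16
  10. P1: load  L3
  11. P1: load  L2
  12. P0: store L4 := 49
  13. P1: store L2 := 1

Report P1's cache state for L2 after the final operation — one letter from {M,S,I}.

state = M

step 1: P1: store L2 := 24  ⟶  IM  (L2)  txn=BusRdX  M[L2]=40
step 2: P0: load  L2  ⟶  SS  (L2)  txn=BusRd+Flush  M[L2]=24
step 3: P0: load  L1  ⟶  SI  (L1)  txn=BusRd  M[L1]=70
step 4: P1: load  L2  ⟶  SS  (L2)  txn=∅  M[L2]=24
step 5: P0: load  L2  ⟶  SS  (L2)  txn=∅  M[L2]=24
step 6: P0: load  L3  ⟶  SI  (L3)  txn=BusRd  M[L3]=80
step 7: P0: load  L3  ⟶  SI  (L3)  txn=∅  M[L3]=80
step 8: P0: load  L3  ⟶  SI  (L3)  txn=∅  M[L3]=80
step 9: P0: store L2 := 16  ⟶  MI  (L2)  txn=BusRdX  M[L2]=24
step 10: P1: load  L3  ⟶  SS  (L3)  txn=BusRd  M[L3]=80
step 11: P1: load  L2  ⟶  SS  (L2)  txn=BusRd+Flush  M[L2]=16
step 12: P0: store L4 := 49  ⟶  MI  (L4)  txn=BusRdX  M[L4]=40
step 13: P1: store L2 := 1  ⟶  IM  (L2)  txn=BusRdX  M[L2]=16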